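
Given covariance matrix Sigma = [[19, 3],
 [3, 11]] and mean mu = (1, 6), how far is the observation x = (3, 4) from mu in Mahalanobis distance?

Step 1 — centre the observation: (x - mu) = (2, -2).

Step 2 — invert Sigma. det(Sigma) = 19·11 - (3)² = 200.
  Sigma^{-1} = (1/det) · [[d, -b], [-b, a]] = [[0.055, -0.015],
 [-0.015, 0.095]].

Step 3 — form the quadratic (x - mu)^T · Sigma^{-1} · (x - mu):
  Sigma^{-1} · (x - mu) = (0.14, -0.22).
  (x - mu)^T · [Sigma^{-1} · (x - mu)] = (2)·(0.14) + (-2)·(-0.22) = 0.72.

Step 4 — take square root: d = √(0.72) ≈ 0.8485.

d(x, mu) = √(0.72) ≈ 0.8485


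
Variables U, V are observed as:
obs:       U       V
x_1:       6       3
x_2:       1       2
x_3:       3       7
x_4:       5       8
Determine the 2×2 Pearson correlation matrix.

Step 1 — column means:
  mean(U) = (6 + 1 + 3 + 5) / 4 = 15/4 = 3.75
  mean(V) = (3 + 2 + 7 + 8) / 4 = 20/4 = 5

Step 2 — sample variances and covariances s[i,j] = (1/(n-1)) · Σ_k (x_{k,i} - mean_i) · (x_{k,j} - mean_j), with n-1 = 3:
  s[U,U] = ((2.25)·(2.25) + (-2.75)·(-2.75) + (-0.75)·(-0.75) + (1.25)·(1.25)) / 3 = 14.75/3 = 4.9167
  s[U,V] = ((2.25)·(-2) + (-2.75)·(-3) + (-0.75)·(2) + (1.25)·(3)) / 3 = 6/3 = 2
  s[V,V] = ((-2)·(-2) + (-3)·(-3) + (2)·(2) + (3)·(3)) / 3 = 26/3 = 8.6667
  Sample standard deviations s_i = √(s[i,i]):
  s(U) = √(4.9167) = 2.2174
  s(V) = √(8.6667) = 2.9439

Step 3 — r_{ij} = s_{ij} / (s_i · s_j):
  r[U,U] = 1 (diagonal).
  r[U,V] = 2 / (2.2174 · 2.9439) = 2 / 6.5277 = 0.3064
  r[V,V] = 1 (diagonal).

R is symmetric with unit diagonal. Assembling:

R = [[1, 0.3064],
 [0.3064, 1]]


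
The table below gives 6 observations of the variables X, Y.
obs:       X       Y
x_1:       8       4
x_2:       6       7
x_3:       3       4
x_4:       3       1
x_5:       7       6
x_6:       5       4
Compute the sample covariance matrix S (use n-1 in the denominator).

Step 1 — column means:
  mean(X) = (8 + 6 + 3 + 3 + 7 + 5) / 6 = 32/6 = 5.3333
  mean(Y) = (4 + 7 + 4 + 1 + 6 + 4) / 6 = 26/6 = 4.3333

Step 2 — sample covariance S[i,j] = (1/(n-1)) · Σ_k (x_{k,i} - mean_i) · (x_{k,j} - mean_j), with n-1 = 5.
  S[X,X] = ((2.6667)·(2.6667) + (0.6667)·(0.6667) + (-2.3333)·(-2.3333) + (-2.3333)·(-2.3333) + (1.6667)·(1.6667) + (-0.3333)·(-0.3333)) / 5 = 21.3333/5 = 4.2667
  S[X,Y] = ((2.6667)·(-0.3333) + (0.6667)·(2.6667) + (-2.3333)·(-0.3333) + (-2.3333)·(-3.3333) + (1.6667)·(1.6667) + (-0.3333)·(-0.3333)) / 5 = 12.3333/5 = 2.4667
  S[Y,Y] = ((-0.3333)·(-0.3333) + (2.6667)·(2.6667) + (-0.3333)·(-0.3333) + (-3.3333)·(-3.3333) + (1.6667)·(1.6667) + (-0.3333)·(-0.3333)) / 5 = 21.3333/5 = 4.2667

S is symmetric (S[j,i] = S[i,j]). Assembling:

S = [[4.2667, 2.4667],
 [2.4667, 4.2667]]


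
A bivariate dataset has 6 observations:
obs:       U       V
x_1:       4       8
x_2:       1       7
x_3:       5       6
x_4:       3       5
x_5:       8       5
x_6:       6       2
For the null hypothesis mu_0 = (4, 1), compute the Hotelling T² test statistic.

Step 1 — sample mean vector:
  mean(U) = (4 + 1 + 5 + 3 + 8 + 6) / 6 = 27/6 = 4.5
  mean(V) = (8 + 7 + 6 + 5 + 5 + 2) / 6 = 33/6 = 5.5
  x̄ = (4.5, 5.5),  deviation x̄ - mu_0 = (4.5, 5.5) - (4, 1) = (0.5, 4.5).

Step 2 — sample covariance matrix, S[i,j] = (1/(n-1)) · Σ_k (x_{k,i} - mean_i) · (x_{k,j} - mean_j), divisor n-1 = 5:
  S[U,U] = ((-0.5)·(-0.5) + (-3.5)·(-3.5) + (0.5)·(0.5) + (-1.5)·(-1.5) + (3.5)·(3.5) + (1.5)·(1.5)) / 5 = 29.5/5 = 5.9
  S[U,V] = ((-0.5)·(2.5) + (-3.5)·(1.5) + (0.5)·(0.5) + (-1.5)·(-0.5) + (3.5)·(-0.5) + (1.5)·(-3.5)) / 5 = -12.5/5 = -2.5
  S[V,V] = ((2.5)·(2.5) + (1.5)·(1.5) + (0.5)·(0.5) + (-0.5)·(-0.5) + (-0.5)·(-0.5) + (-3.5)·(-3.5)) / 5 = 21.5/5 = 4.3
  S = [[5.9, -2.5],
 [-2.5, 4.3]].

Step 3 — invert S. det(S) = 5.9·4.3 - (-2.5)² = 19.12.
  S^{-1} = (1/det) · [[d, -b], [-b, a]] = [[0.2249, 0.1308],
 [0.1308, 0.3086]].

Step 4 — quadratic form (x̄ - mu_0)^T · S^{-1} · (x̄ - mu_0):
  S^{-1} · (x̄ - mu_0) = (0.7008, 1.454),
  (x̄ - mu_0)^T · [...] = (0.5)·(0.7008) + (4.5)·(1.454) = 6.8933.

Step 5 — scale by n: T² = 6 · 6.8933 = 41.3598.

T² ≈ 41.3598


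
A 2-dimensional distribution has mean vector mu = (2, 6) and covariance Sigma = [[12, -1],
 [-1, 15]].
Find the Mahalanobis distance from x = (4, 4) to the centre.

Step 1 — centre the observation: (x - mu) = (2, -2).

Step 2 — invert Sigma. det(Sigma) = 12·15 - (-1)² = 179.
  Sigma^{-1} = (1/det) · [[d, -b], [-b, a]] = [[0.0838, 0.0056],
 [0.0056, 0.067]].

Step 3 — form the quadratic (x - mu)^T · Sigma^{-1} · (x - mu):
  Sigma^{-1} · (x - mu) = (0.1564, -0.1229).
  (x - mu)^T · [Sigma^{-1} · (x - mu)] = (2)·(0.1564) + (-2)·(-0.1229) = 0.5587.

Step 4 — take square root: d = √(0.5587) ≈ 0.7474.

d(x, mu) = √(0.5587) ≈ 0.7474


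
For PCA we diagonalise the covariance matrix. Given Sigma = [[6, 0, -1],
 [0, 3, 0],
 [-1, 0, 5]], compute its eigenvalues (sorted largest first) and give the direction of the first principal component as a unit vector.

Step 1 — characteristic polynomial p(λ) = det(λI - Sigma) = λ³ - tr·λ² + c_1·λ - det, where tr = trace, c_1 = sum of the principal 2×2 minors, det = det(Sigma):
  tr = 6 + 3 + 5 = 14,
  c_1 = (6·3 - (0)²) + (6·5 - (-1)²) + (3·5 - (0)²) = 18 + 29 + 15 = 62,
  det = 6·(3·5 - (0)²) - (0)·((0)·5 - (0)·(-1)) + (-1)·((0)·(0) - 3·(-1)) = 6·(15) - (0)·(0) + (-1)·(3) = 87.
  So p(λ) = λ³ - 14λ² + 62λ - 87.
Step 2 — look for an integer root (rational root theorem: any rational root is an integer divisor of 87). Testing λ = 3:
  p(3) = 27 - 126 + 186 - 87 = 0  ✓
  Dividing out (λ - 3): p(λ) = (λ - 3)(λ² - 11λ + 29).
Step 3 — remaining eigenvalues from the quadratic λ² - 11λ + 29 = 0:
  Δ = 11² - 4·29 = 121 - 116 = 5,  λ = (11 ± √5)/2 = (11 ± 2.2361)/2 ≈ 6.618 or 4.382.
  Sorted: λ_1 = 6.618,  λ_2 = 4.382,  λ_3 = 3  (check: sum = 14 = tr ✓).

Step 4 — unit eigenvector for λ_1 ≈ 6.618: v spans the null space of (Sigma - λ_1 I), whose rows are
  r_1 = (-0.618, 0, -1),  r_2 = (0, -3.618, 0),  r_3 = (-1, 0, -1.618).
  v is orthogonal to every row, so take v ∝ r_1 × r_2 = ((0)·(0) - (-1)·(-3.618), (-1)·(0) - (-0.618)·(0), (-0.618)·(-3.618) - (0)·(0)) ≈ (-3.618, 0, 2.2361).
  Rescale (multiply by -1 so the first nonzero entry is positive): u = (3.618, 0, -2.2361).
  ||u|| = √((3.618)² + (0)² + (-2.2361)²) = √(18.0902) ≈ 4.2533,  v_1 = u/||u|| ≈ (0.8507, 0, -0.5257) (||v_1|| = 1).

λ_1 = 6.618,  λ_2 = 4.382,  λ_3 = 3;  v_1 ≈ (0.8507, 0, -0.5257)


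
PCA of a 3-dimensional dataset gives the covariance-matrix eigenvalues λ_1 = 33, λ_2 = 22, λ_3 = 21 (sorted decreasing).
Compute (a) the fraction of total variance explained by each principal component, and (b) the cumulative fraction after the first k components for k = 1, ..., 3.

Step 1 — total variance = trace(Sigma) = Σ λ_i = 33 + 22 + 21 = 76.

Step 2 — fraction explained by component i = λ_i / Σ λ:
  PC1: 33/76 = 0.4342
  PC2: 22/76 = 0.2895
  PC3: 21/76 = 0.2763

Step 3 — cumulative fraction after k components = (λ_1 + ... + λ_k) / Σ λ:
  k = 1: 33/76 = 0.4342
  k = 2: (33 + 22)/76 = 55/76 = 0.7237
  k = 3: (33 + 22 + 21)/76 = 76/76 = 1

Summary (fraction, with percent):

explained: PC1 0.4342 (43.42%), PC2 0.2895 (28.95%), PC3 0.2763 (27.63%);  cumulative: 0.4342, 0.7237, 1


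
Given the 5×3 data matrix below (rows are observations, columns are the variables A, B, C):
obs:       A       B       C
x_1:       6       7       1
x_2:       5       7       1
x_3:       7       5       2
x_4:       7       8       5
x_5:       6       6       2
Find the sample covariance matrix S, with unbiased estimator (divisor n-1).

Step 1 — column means:
  mean(A) = (6 + 5 + 7 + 7 + 6) / 5 = 31/5 = 6.2
  mean(B) = (7 + 7 + 5 + 8 + 6) / 5 = 33/5 = 6.6
  mean(C) = (1 + 1 + 2 + 5 + 2) / 5 = 11/5 = 2.2

Step 2 — sample covariance S[i,j] = (1/(n-1)) · Σ_k (x_{k,i} - mean_i) · (x_{k,j} - mean_j), with n-1 = 4.
  S[A,A] = ((-0.2)·(-0.2) + (-1.2)·(-1.2) + (0.8)·(0.8) + (0.8)·(0.8) + (-0.2)·(-0.2)) / 4 = 2.8/4 = 0.7
  S[A,B] = ((-0.2)·(0.4) + (-1.2)·(0.4) + (0.8)·(-1.6) + (0.8)·(1.4) + (-0.2)·(-0.6)) / 4 = -0.6/4 = -0.15
  S[A,C] = ((-0.2)·(-1.2) + (-1.2)·(-1.2) + (0.8)·(-0.2) + (0.8)·(2.8) + (-0.2)·(-0.2)) / 4 = 3.8/4 = 0.95
  S[B,B] = ((0.4)·(0.4) + (0.4)·(0.4) + (-1.6)·(-1.6) + (1.4)·(1.4) + (-0.6)·(-0.6)) / 4 = 5.2/4 = 1.3
  S[B,C] = ((0.4)·(-1.2) + (0.4)·(-1.2) + (-1.6)·(-0.2) + (1.4)·(2.8) + (-0.6)·(-0.2)) / 4 = 3.4/4 = 0.85
  S[C,C] = ((-1.2)·(-1.2) + (-1.2)·(-1.2) + (-0.2)·(-0.2) + (2.8)·(2.8) + (-0.2)·(-0.2)) / 4 = 10.8/4 = 2.7

S is symmetric (S[j,i] = S[i,j]). Assembling:

S = [[0.7, -0.15, 0.95],
 [-0.15, 1.3, 0.85],
 [0.95, 0.85, 2.7]]


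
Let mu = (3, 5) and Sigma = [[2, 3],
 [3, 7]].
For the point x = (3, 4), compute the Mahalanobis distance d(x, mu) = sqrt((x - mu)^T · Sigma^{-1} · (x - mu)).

Step 1 — centre the observation: (x - mu) = (0, -1).

Step 2 — invert Sigma. det(Sigma) = 2·7 - (3)² = 5.
  Sigma^{-1} = (1/det) · [[d, -b], [-b, a]] = [[1.4, -0.6],
 [-0.6, 0.4]].

Step 3 — form the quadratic (x - mu)^T · Sigma^{-1} · (x - mu):
  Sigma^{-1} · (x - mu) = (0.6, -0.4).
  (x - mu)^T · [Sigma^{-1} · (x - mu)] = (0)·(0.6) + (-1)·(-0.4) = 0.4.

Step 4 — take square root: d = √(0.4) ≈ 0.6325.

d(x, mu) = √(0.4) ≈ 0.6325


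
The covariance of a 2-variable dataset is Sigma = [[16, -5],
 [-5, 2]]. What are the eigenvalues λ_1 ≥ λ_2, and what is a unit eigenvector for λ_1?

Step 1 — characteristic polynomial of 2×2 Sigma:
  det(Sigma - λI) = λ² - trace · λ + det = 0.
  trace = 16 + 2 = 18, det = 16·2 - (-5)² = 7.
Step 2 — discriminant:
  Δ = trace² - 4·det = 324 - 28 = 296.
Step 3 — eigenvalues:
  λ = (trace ± √Δ)/2 = (18 ± 17.2047)/2,
  λ_1 = 17.6023,  λ_2 = 0.3977.

Step 4 — unit eigenvector for λ_1: solve (Sigma - λ_1 I)v = 0. First row:
  (16 - 17.6023)·v_x + (-5)·v_y = 0, i.e. (-1.6023)·v_x + (-5)·v_y = 0,
  so v ∝ (b, λ_1 - a) = (-5, 1.6023); multiply by -1 so the first entry is positive: u = (5, -1.6023).
  ||u|| = √((5)² + (-1.6023)²) = √(27.5674) ≈ 5.2505,
  v_1 = u/||u|| ≈ (0.9523, -0.3052) (||v_1|| = 1).

λ_1 = 17.6023,  λ_2 = 0.3977;  v_1 ≈ (0.9523, -0.3052)


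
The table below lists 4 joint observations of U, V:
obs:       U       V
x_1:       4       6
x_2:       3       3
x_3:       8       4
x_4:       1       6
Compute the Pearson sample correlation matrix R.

Step 1 — column means:
  mean(U) = (4 + 3 + 8 + 1) / 4 = 16/4 = 4
  mean(V) = (6 + 3 + 4 + 6) / 4 = 19/4 = 4.75

Step 2 — sample variances and covariances s[i,j] = (1/(n-1)) · Σ_k (x_{k,i} - mean_i) · (x_{k,j} - mean_j), with n-1 = 3:
  s[U,U] = ((0)·(0) + (-1)·(-1) + (4)·(4) + (-3)·(-3)) / 3 = 26/3 = 8.6667
  s[U,V] = ((0)·(1.25) + (-1)·(-1.75) + (4)·(-0.75) + (-3)·(1.25)) / 3 = -5/3 = -1.6667
  s[V,V] = ((1.25)·(1.25) + (-1.75)·(-1.75) + (-0.75)·(-0.75) + (1.25)·(1.25)) / 3 = 6.75/3 = 2.25
  Sample standard deviations s_i = √(s[i,i]):
  s(U) = √(8.6667) = 2.9439
  s(V) = √(2.25) = 1.5

Step 3 — r_{ij} = s_{ij} / (s_i · s_j):
  r[U,U] = 1 (diagonal).
  r[U,V] = -1.6667 / (2.9439 · 1.5) = -1.6667 / 4.4159 = -0.3774
  r[V,V] = 1 (diagonal).

R is symmetric with unit diagonal. Assembling:

R = [[1, -0.3774],
 [-0.3774, 1]]


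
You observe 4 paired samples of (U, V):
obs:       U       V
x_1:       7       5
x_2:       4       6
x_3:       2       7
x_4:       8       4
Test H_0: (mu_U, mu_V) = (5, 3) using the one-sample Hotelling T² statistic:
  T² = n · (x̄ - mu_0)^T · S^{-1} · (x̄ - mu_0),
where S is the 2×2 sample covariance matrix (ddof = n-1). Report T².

Step 1 — sample mean vector:
  mean(U) = (7 + 4 + 2 + 8) / 4 = 21/4 = 5.25
  mean(V) = (5 + 6 + 7 + 4) / 4 = 22/4 = 5.5
  x̄ = (5.25, 5.5),  deviation x̄ - mu_0 = (5.25, 5.5) - (5, 3) = (0.25, 2.5).

Step 2 — sample covariance matrix, S[i,j] = (1/(n-1)) · Σ_k (x_{k,i} - mean_i) · (x_{k,j} - mean_j), divisor n-1 = 3:
  S[U,U] = ((1.75)·(1.75) + (-1.25)·(-1.25) + (-3.25)·(-3.25) + (2.75)·(2.75)) / 3 = 22.75/3 = 7.5833
  S[U,V] = ((1.75)·(-0.5) + (-1.25)·(0.5) + (-3.25)·(1.5) + (2.75)·(-1.5)) / 3 = -10.5/3 = -3.5
  S[V,V] = ((-0.5)·(-0.5) + (0.5)·(0.5) + (1.5)·(1.5) + (-1.5)·(-1.5)) / 3 = 5/3 = 1.6667
  S = [[7.5833, -3.5],
 [-3.5, 1.6667]].

Step 3 — invert S. det(S) = 7.5833·1.6667 - (-3.5)² = 0.3889.
  S^{-1} = (1/det) · [[d, -b], [-b, a]] = [[4.2857, 9],
 [9, 19.5]].

Step 4 — quadratic form (x̄ - mu_0)^T · S^{-1} · (x̄ - mu_0):
  S^{-1} · (x̄ - mu_0) = (23.5714, 51),
  (x̄ - mu_0)^T · [...] = (0.25)·(23.5714) + (2.5)·(51) = 133.3929.

Step 5 — scale by n: T² = 4 · 133.3929 = 533.5714.

T² ≈ 533.5714


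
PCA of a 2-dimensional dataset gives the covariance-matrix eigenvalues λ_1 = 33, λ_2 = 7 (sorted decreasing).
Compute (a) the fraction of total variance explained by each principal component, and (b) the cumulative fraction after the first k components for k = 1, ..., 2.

Step 1 — total variance = trace(Sigma) = Σ λ_i = 33 + 7 = 40.

Step 2 — fraction explained by component i = λ_i / Σ λ:
  PC1: 33/40 = 0.825
  PC2: 7/40 = 0.175

Step 3 — cumulative fraction after k components = (λ_1 + ... + λ_k) / Σ λ:
  k = 1: 33/40 = 0.825
  k = 2: (33 + 7)/40 = 40/40 = 1

Summary (fraction, with percent):

explained: PC1 0.825 (82.5%), PC2 0.175 (17.5%);  cumulative: 0.825, 1


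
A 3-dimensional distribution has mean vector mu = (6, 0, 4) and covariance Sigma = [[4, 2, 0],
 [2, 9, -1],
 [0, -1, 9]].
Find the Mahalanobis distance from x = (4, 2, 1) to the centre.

Step 1 — centre the observation: (x - mu) = (-2, 2, -3).

Step 2 — invert Sigma (cofactor / det for 3×3, or solve directly):
  Sigma^{-1} = [[0.2817, -0.0634, -0.007],
 [-0.0634, 0.1268, 0.0141],
 [-0.007, 0.0141, 0.1127]].

Step 3 — form the quadratic (x - mu)^T · Sigma^{-1} · (x - mu):
  Sigma^{-1} · (x - mu) = (-0.669, 0.338, -0.2958).
  (x - mu)^T · [Sigma^{-1} · (x - mu)] = (-2)·(-0.669) + (2)·(0.338) + (-3)·(-0.2958) = 2.9014.

Step 4 — take square root: d = √(2.9014) ≈ 1.7034.

d(x, mu) = √(2.9014) ≈ 1.7034


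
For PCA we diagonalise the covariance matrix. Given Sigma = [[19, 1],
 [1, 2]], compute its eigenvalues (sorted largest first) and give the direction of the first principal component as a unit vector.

Step 1 — characteristic polynomial of 2×2 Sigma:
  det(Sigma - λI) = λ² - trace · λ + det = 0.
  trace = 19 + 2 = 21, det = 19·2 - (1)² = 37.
Step 2 — discriminant:
  Δ = trace² - 4·det = 441 - 148 = 293.
Step 3 — eigenvalues:
  λ = (trace ± √Δ)/2 = (21 ± 17.1172)/2,
  λ_1 = 19.0586,  λ_2 = 1.9414.

Step 4 — unit eigenvector for λ_1: solve (Sigma - λ_1 I)v = 0. First row:
  (19 - 19.0586)·v_x + (1)·v_y = 0, i.e. (-0.0586)·v_x + (1)·v_y = 0,
  so v ∝ (b, λ_1 - a) = (1, 0.0586) = u.
  ||u|| = √((1)² + (0.0586)²) = √(1.0034) ≈ 1.0017,
  v_1 = u/||u|| ≈ (0.9983, 0.0585) (||v_1|| = 1).

λ_1 = 19.0586,  λ_2 = 1.9414;  v_1 ≈ (0.9983, 0.0585)


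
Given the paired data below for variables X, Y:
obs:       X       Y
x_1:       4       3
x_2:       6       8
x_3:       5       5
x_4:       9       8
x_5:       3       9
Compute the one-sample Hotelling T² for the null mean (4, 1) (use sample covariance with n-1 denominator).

Step 1 — sample mean vector:
  mean(X) = (4 + 6 + 5 + 9 + 3) / 5 = 27/5 = 5.4
  mean(Y) = (3 + 8 + 5 + 8 + 9) / 5 = 33/5 = 6.6
  x̄ = (5.4, 6.6),  deviation x̄ - mu_0 = (5.4, 6.6) - (4, 1) = (1.4, 5.6).

Step 2 — sample covariance matrix, S[i,j] = (1/(n-1)) · Σ_k (x_{k,i} - mean_i) · (x_{k,j} - mean_j), divisor n-1 = 4:
  S[X,X] = ((-1.4)·(-1.4) + (0.6)·(0.6) + (-0.4)·(-0.4) + (3.6)·(3.6) + (-2.4)·(-2.4)) / 4 = 21.2/4 = 5.3
  S[X,Y] = ((-1.4)·(-3.6) + (0.6)·(1.4) + (-0.4)·(-1.6) + (3.6)·(1.4) + (-2.4)·(2.4)) / 4 = 5.8/4 = 1.45
  S[Y,Y] = ((-3.6)·(-3.6) + (1.4)·(1.4) + (-1.6)·(-1.6) + (1.4)·(1.4) + (2.4)·(2.4)) / 4 = 25.2/4 = 6.3
  S = [[5.3, 1.45],
 [1.45, 6.3]].

Step 3 — invert S. det(S) = 5.3·6.3 - (1.45)² = 31.2875.
  S^{-1} = (1/det) · [[d, -b], [-b, a]] = [[0.2014, -0.0463],
 [-0.0463, 0.1694]].

Step 4 — quadratic form (x̄ - mu_0)^T · S^{-1} · (x̄ - mu_0):
  S^{-1} · (x̄ - mu_0) = (0.0224, 0.8837),
  (x̄ - mu_0)^T · [...] = (1.4)·(0.0224) + (5.6)·(0.8837) = 4.9803.

Step 5 — scale by n: T² = 5 · 4.9803 = 24.9013.

T² ≈ 24.9013


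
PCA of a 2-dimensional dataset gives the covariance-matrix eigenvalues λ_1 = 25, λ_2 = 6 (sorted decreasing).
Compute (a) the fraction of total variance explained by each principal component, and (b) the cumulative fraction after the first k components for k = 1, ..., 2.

Step 1 — total variance = trace(Sigma) = Σ λ_i = 25 + 6 = 31.

Step 2 — fraction explained by component i = λ_i / Σ λ:
  PC1: 25/31 = 0.8065
  PC2: 6/31 = 0.1935

Step 3 — cumulative fraction after k components = (λ_1 + ... + λ_k) / Σ λ:
  k = 1: 25/31 = 0.8065
  k = 2: (25 + 6)/31 = 31/31 = 1

Summary (fraction, with percent):

explained: PC1 0.8065 (80.65%), PC2 0.1935 (19.35%);  cumulative: 0.8065, 1


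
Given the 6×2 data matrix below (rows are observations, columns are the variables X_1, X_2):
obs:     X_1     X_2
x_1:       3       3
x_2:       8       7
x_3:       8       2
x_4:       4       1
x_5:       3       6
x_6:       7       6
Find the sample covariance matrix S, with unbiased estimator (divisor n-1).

Step 1 — column means:
  mean(X_1) = (3 + 8 + 8 + 4 + 3 + 7) / 6 = 33/6 = 5.5
  mean(X_2) = (3 + 7 + 2 + 1 + 6 + 6) / 6 = 25/6 = 4.1667

Step 2 — sample covariance S[i,j] = (1/(n-1)) · Σ_k (x_{k,i} - mean_i) · (x_{k,j} - mean_j), with n-1 = 5.
  S[X_1,X_1] = ((-2.5)·(-2.5) + (2.5)·(2.5) + (2.5)·(2.5) + (-1.5)·(-1.5) + (-2.5)·(-2.5) + (1.5)·(1.5)) / 5 = 29.5/5 = 5.9
  S[X_1,X_2] = ((-2.5)·(-1.1667) + (2.5)·(2.8333) + (2.5)·(-2.1667) + (-1.5)·(-3.1667) + (-2.5)·(1.8333) + (1.5)·(1.8333)) / 5 = 7.5/5 = 1.5
  S[X_2,X_2] = ((-1.1667)·(-1.1667) + (2.8333)·(2.8333) + (-2.1667)·(-2.1667) + (-3.1667)·(-3.1667) + (1.8333)·(1.8333) + (1.8333)·(1.8333)) / 5 = 30.8333/5 = 6.1667

S is symmetric (S[j,i] = S[i,j]). Assembling:

S = [[5.9, 1.5],
 [1.5, 6.1667]]


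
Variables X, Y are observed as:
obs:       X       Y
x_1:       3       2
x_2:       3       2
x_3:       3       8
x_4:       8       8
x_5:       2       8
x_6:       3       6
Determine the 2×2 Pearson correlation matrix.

Step 1 — column means:
  mean(X) = (3 + 3 + 3 + 8 + 2 + 3) / 6 = 22/6 = 3.6667
  mean(Y) = (2 + 2 + 8 + 8 + 8 + 6) / 6 = 34/6 = 5.6667

Step 2 — sample variances and covariances s[i,j] = (1/(n-1)) · Σ_k (x_{k,i} - mean_i) · (x_{k,j} - mean_j), with n-1 = 5:
  s[X,X] = ((-0.6667)·(-0.6667) + (-0.6667)·(-0.6667) + (-0.6667)·(-0.6667) + (4.3333)·(4.3333) + (-1.6667)·(-1.6667) + (-0.6667)·(-0.6667)) / 5 = 23.3333/5 = 4.6667
  s[X,Y] = ((-0.6667)·(-3.6667) + (-0.6667)·(-3.6667) + (-0.6667)·(2.3333) + (4.3333)·(2.3333) + (-1.6667)·(2.3333) + (-0.6667)·(0.3333)) / 5 = 9.3333/5 = 1.8667
  s[Y,Y] = ((-3.6667)·(-3.6667) + (-3.6667)·(-3.6667) + (2.3333)·(2.3333) + (2.3333)·(2.3333) + (2.3333)·(2.3333) + (0.3333)·(0.3333)) / 5 = 43.3333/5 = 8.6667
  Sample standard deviations s_i = √(s[i,i]):
  s(X) = √(4.6667) = 2.1602
  s(Y) = √(8.6667) = 2.9439

Step 3 — r_{ij} = s_{ij} / (s_i · s_j):
  r[X,X] = 1 (diagonal).
  r[X,Y] = 1.8667 / (2.1602 · 2.9439) = 1.8667 / 6.3596 = 0.2935
  r[Y,Y] = 1 (diagonal).

R is symmetric with unit diagonal. Assembling:

R = [[1, 0.2935],
 [0.2935, 1]]


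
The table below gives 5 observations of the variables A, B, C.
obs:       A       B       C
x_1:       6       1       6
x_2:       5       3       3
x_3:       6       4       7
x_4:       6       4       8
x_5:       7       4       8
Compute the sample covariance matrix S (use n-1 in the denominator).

Step 1 — column means:
  mean(A) = (6 + 5 + 6 + 6 + 7) / 5 = 30/5 = 6
  mean(B) = (1 + 3 + 4 + 4 + 4) / 5 = 16/5 = 3.2
  mean(C) = (6 + 3 + 7 + 8 + 8) / 5 = 32/5 = 6.4

Step 2 — sample covariance S[i,j] = (1/(n-1)) · Σ_k (x_{k,i} - mean_i) · (x_{k,j} - mean_j), with n-1 = 4.
  S[A,A] = ((0)·(0) + (-1)·(-1) + (0)·(0) + (0)·(0) + (1)·(1)) / 4 = 2/4 = 0.5
  S[A,B] = ((0)·(-2.2) + (-1)·(-0.2) + (0)·(0.8) + (0)·(0.8) + (1)·(0.8)) / 4 = 1/4 = 0.25
  S[A,C] = ((0)·(-0.4) + (-1)·(-3.4) + (0)·(0.6) + (0)·(1.6) + (1)·(1.6)) / 4 = 5/4 = 1.25
  S[B,B] = ((-2.2)·(-2.2) + (-0.2)·(-0.2) + (0.8)·(0.8) + (0.8)·(0.8) + (0.8)·(0.8)) / 4 = 6.8/4 = 1.7
  S[B,C] = ((-2.2)·(-0.4) + (-0.2)·(-3.4) + (0.8)·(0.6) + (0.8)·(1.6) + (0.8)·(1.6)) / 4 = 4.6/4 = 1.15
  S[C,C] = ((-0.4)·(-0.4) + (-3.4)·(-3.4) + (0.6)·(0.6) + (1.6)·(1.6) + (1.6)·(1.6)) / 4 = 17.2/4 = 4.3

S is symmetric (S[j,i] = S[i,j]). Assembling:

S = [[0.5, 0.25, 1.25],
 [0.25, 1.7, 1.15],
 [1.25, 1.15, 4.3]]


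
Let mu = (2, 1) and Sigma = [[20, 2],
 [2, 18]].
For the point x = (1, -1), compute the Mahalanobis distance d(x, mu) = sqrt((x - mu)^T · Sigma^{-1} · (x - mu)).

Step 1 — centre the observation: (x - mu) = (-1, -2).

Step 2 — invert Sigma. det(Sigma) = 20·18 - (2)² = 356.
  Sigma^{-1} = (1/det) · [[d, -b], [-b, a]] = [[0.0506, -0.0056],
 [-0.0056, 0.0562]].

Step 3 — form the quadratic (x - mu)^T · Sigma^{-1} · (x - mu):
  Sigma^{-1} · (x - mu) = (-0.0393, -0.1067).
  (x - mu)^T · [Sigma^{-1} · (x - mu)] = (-1)·(-0.0393) + (-2)·(-0.1067) = 0.2528.

Step 4 — take square root: d = √(0.2528) ≈ 0.5028.

d(x, mu) = √(0.2528) ≈ 0.5028


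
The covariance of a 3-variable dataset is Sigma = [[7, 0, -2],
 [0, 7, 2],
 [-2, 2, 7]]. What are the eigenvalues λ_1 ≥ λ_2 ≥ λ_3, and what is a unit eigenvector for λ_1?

Step 1 — characteristic polynomial p(λ) = det(λI - Sigma) = λ³ - tr·λ² + c_1·λ - det, where tr = trace, c_1 = sum of the principal 2×2 minors, det = det(Sigma):
  tr = 7 + 7 + 7 = 21,
  c_1 = (7·7 - (0)²) + (7·7 - (-2)²) + (7·7 - (2)²) = 49 + 45 + 45 = 139,
  det = 7·(7·7 - (2)²) - (0)·((0)·7 - (2)·(-2)) + (-2)·((0)·(2) - 7·(-2)) = 7·(45) - (0)·(4) + (-2)·(14) = 287.
  So p(λ) = λ³ - 21λ² + 139λ - 287.
Step 2 — look for an integer root (rational root theorem: any rational root is an integer divisor of 287). Testing λ = 7:
  p(7) = 343 - 1029 + 973 - 287 = 0  ✓
  Dividing out (λ - 7): p(λ) = (λ - 7)(λ² - 14λ + 41).
Step 3 — remaining eigenvalues from the quadratic λ² - 14λ + 41 = 0:
  Δ = 14² - 4·41 = 196 - 164 = 32,  λ = (14 ± √32)/2 = (14 ± 5.6569)/2 ≈ 9.8284 or 4.1716.
  Sorted: λ_1 = 9.8284,  λ_2 = 7,  λ_3 = 4.1716  (check: sum = 21 = tr ✓).

Step 4 — unit eigenvector for λ_1 ≈ 9.8284: v spans the null space of (Sigma - λ_1 I), whose rows are
  r_1 = (-2.8284, 0, -2),  r_2 = (0, -2.8284, 2),  r_3 = (-2, 2, -2.8284).
  v is orthogonal to every row, so take v ∝ r_1 × r_2 = ((0)·(2) - (-2)·(-2.8284), (-2)·(0) - (-2.8284)·(2), (-2.8284)·(-2.8284) - (0)·(0)) ≈ (-5.6569, 5.6569, 8).
  Rescale (multiply by -1 so the first nonzero entry is positive): u = (5.6569, -5.6569, -8).
  ||u|| = √((5.6569)² + (-5.6569)² + (-8)²) = √(128) ≈ 11.3137,  v_1 = u/||u|| ≈ (0.5, -0.5, -0.7071) (||v_1|| = 1).

λ_1 = 9.8284,  λ_2 = 7,  λ_3 = 4.1716;  v_1 ≈ (0.5, -0.5, -0.7071)


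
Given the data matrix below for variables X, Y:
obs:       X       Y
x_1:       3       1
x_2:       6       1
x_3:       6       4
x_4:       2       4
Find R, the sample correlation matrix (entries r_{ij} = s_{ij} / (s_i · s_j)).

Step 1 — column means:
  mean(X) = (3 + 6 + 6 + 2) / 4 = 17/4 = 4.25
  mean(Y) = (1 + 1 + 4 + 4) / 4 = 10/4 = 2.5

Step 2 — sample variances and covariances s[i,j] = (1/(n-1)) · Σ_k (x_{k,i} - mean_i) · (x_{k,j} - mean_j), with n-1 = 3:
  s[X,X] = ((-1.25)·(-1.25) + (1.75)·(1.75) + (1.75)·(1.75) + (-2.25)·(-2.25)) / 3 = 12.75/3 = 4.25
  s[X,Y] = ((-1.25)·(-1.5) + (1.75)·(-1.5) + (1.75)·(1.5) + (-2.25)·(1.5)) / 3 = -1.5/3 = -0.5
  s[Y,Y] = ((-1.5)·(-1.5) + (-1.5)·(-1.5) + (1.5)·(1.5) + (1.5)·(1.5)) / 3 = 9/3 = 3
  Sample standard deviations s_i = √(s[i,i]):
  s(X) = √(4.25) = 2.0616
  s(Y) = √(3) = 1.7321

Step 3 — r_{ij} = s_{ij} / (s_i · s_j):
  r[X,X] = 1 (diagonal).
  r[X,Y] = -0.5 / (2.0616 · 1.7321) = -0.5 / 3.5707 = -0.14
  r[Y,Y] = 1 (diagonal).

R is symmetric with unit diagonal. Assembling:

R = [[1, -0.14],
 [-0.14, 1]]


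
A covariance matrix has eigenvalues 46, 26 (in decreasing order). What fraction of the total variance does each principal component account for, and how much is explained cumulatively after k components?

Step 1 — total variance = trace(Sigma) = Σ λ_i = 46 + 26 = 72.

Step 2 — fraction explained by component i = λ_i / Σ λ:
  PC1: 46/72 = 0.6389
  PC2: 26/72 = 0.3611

Step 3 — cumulative fraction after k components = (λ_1 + ... + λ_k) / Σ λ:
  k = 1: 46/72 = 0.6389
  k = 2: (46 + 26)/72 = 72/72 = 1

Summary (fraction, with percent):

explained: PC1 0.6389 (63.89%), PC2 0.3611 (36.11%);  cumulative: 0.6389, 1


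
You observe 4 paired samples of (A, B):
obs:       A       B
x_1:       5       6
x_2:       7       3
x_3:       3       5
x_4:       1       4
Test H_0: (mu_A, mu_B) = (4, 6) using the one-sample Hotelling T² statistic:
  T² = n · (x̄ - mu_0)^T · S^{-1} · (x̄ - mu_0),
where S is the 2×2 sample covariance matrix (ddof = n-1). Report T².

Step 1 — sample mean vector:
  mean(A) = (5 + 7 + 3 + 1) / 4 = 16/4 = 4
  mean(B) = (6 + 3 + 5 + 4) / 4 = 18/4 = 4.5
  x̄ = (4, 4.5),  deviation x̄ - mu_0 = (4, 4.5) - (4, 6) = (0, -1.5).

Step 2 — sample covariance matrix, S[i,j] = (1/(n-1)) · Σ_k (x_{k,i} - mean_i) · (x_{k,j} - mean_j), divisor n-1 = 3:
  S[A,A] = ((1)·(1) + (3)·(3) + (-1)·(-1) + (-3)·(-3)) / 3 = 20/3 = 6.6667
  S[A,B] = ((1)·(1.5) + (3)·(-1.5) + (-1)·(0.5) + (-3)·(-0.5)) / 3 = -2/3 = -0.6667
  S[B,B] = ((1.5)·(1.5) + (-1.5)·(-1.5) + (0.5)·(0.5) + (-0.5)·(-0.5)) / 3 = 5/3 = 1.6667
  S = [[6.6667, -0.6667],
 [-0.6667, 1.6667]].

Step 3 — invert S. det(S) = 6.6667·1.6667 - (-0.6667)² = 10.6667.
  S^{-1} = (1/det) · [[d, -b], [-b, a]] = [[0.1563, 0.0625],
 [0.0625, 0.625]].

Step 4 — quadratic form (x̄ - mu_0)^T · S^{-1} · (x̄ - mu_0):
  S^{-1} · (x̄ - mu_0) = (-0.0938, -0.9375),
  (x̄ - mu_0)^T · [...] = (0)·(-0.0938) + (-1.5)·(-0.9375) = 1.4062.

Step 5 — scale by n: T² = 4 · 1.4062 = 5.625.

T² ≈ 5.625


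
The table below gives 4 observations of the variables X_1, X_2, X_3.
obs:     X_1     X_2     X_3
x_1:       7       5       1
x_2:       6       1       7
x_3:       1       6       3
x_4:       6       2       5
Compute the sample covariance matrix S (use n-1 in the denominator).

Step 1 — column means:
  mean(X_1) = (7 + 6 + 1 + 6) / 4 = 20/4 = 5
  mean(X_2) = (5 + 1 + 6 + 2) / 4 = 14/4 = 3.5
  mean(X_3) = (1 + 7 + 3 + 5) / 4 = 16/4 = 4

Step 2 — sample covariance S[i,j] = (1/(n-1)) · Σ_k (x_{k,i} - mean_i) · (x_{k,j} - mean_j), with n-1 = 3.
  S[X_1,X_1] = ((2)·(2) + (1)·(1) + (-4)·(-4) + (1)·(1)) / 3 = 22/3 = 7.3333
  S[X_1,X_2] = ((2)·(1.5) + (1)·(-2.5) + (-4)·(2.5) + (1)·(-1.5)) / 3 = -11/3 = -3.6667
  S[X_1,X_3] = ((2)·(-3) + (1)·(3) + (-4)·(-1) + (1)·(1)) / 3 = 2/3 = 0.6667
  S[X_2,X_2] = ((1.5)·(1.5) + (-2.5)·(-2.5) + (2.5)·(2.5) + (-1.5)·(-1.5)) / 3 = 17/3 = 5.6667
  S[X_2,X_3] = ((1.5)·(-3) + (-2.5)·(3) + (2.5)·(-1) + (-1.5)·(1)) / 3 = -16/3 = -5.3333
  S[X_3,X_3] = ((-3)·(-3) + (3)·(3) + (-1)·(-1) + (1)·(1)) / 3 = 20/3 = 6.6667

S is symmetric (S[j,i] = S[i,j]). Assembling:

S = [[7.3333, -3.6667, 0.6667],
 [-3.6667, 5.6667, -5.3333],
 [0.6667, -5.3333, 6.6667]]


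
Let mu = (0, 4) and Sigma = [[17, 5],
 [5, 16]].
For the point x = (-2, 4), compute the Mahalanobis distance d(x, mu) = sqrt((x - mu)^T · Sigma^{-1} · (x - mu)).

Step 1 — centre the observation: (x - mu) = (-2, 0).

Step 2 — invert Sigma. det(Sigma) = 17·16 - (5)² = 247.
  Sigma^{-1} = (1/det) · [[d, -b], [-b, a]] = [[0.0648, -0.0202],
 [-0.0202, 0.0688]].

Step 3 — form the quadratic (x - mu)^T · Sigma^{-1} · (x - mu):
  Sigma^{-1} · (x - mu) = (-0.1296, 0.0405).
  (x - mu)^T · [Sigma^{-1} · (x - mu)] = (-2)·(-0.1296) + (0)·(0.0405) = 0.2591.

Step 4 — take square root: d = √(0.2591) ≈ 0.509.

d(x, mu) = √(0.2591) ≈ 0.509


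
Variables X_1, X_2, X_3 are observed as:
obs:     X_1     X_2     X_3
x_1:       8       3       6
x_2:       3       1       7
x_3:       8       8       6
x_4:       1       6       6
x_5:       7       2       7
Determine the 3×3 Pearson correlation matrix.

Step 1 — column means:
  mean(X_1) = (8 + 3 + 8 + 1 + 7) / 5 = 27/5 = 5.4
  mean(X_2) = (3 + 1 + 8 + 6 + 2) / 5 = 20/5 = 4
  mean(X_3) = (6 + 7 + 6 + 6 + 7) / 5 = 32/5 = 6.4

Step 2 — sample variances and covariances s[i,j] = (1/(n-1)) · Σ_k (x_{k,i} - mean_i) · (x_{k,j} - mean_j), with n-1 = 4:
  s[X_1,X_1] = ((2.6)·(2.6) + (-2.4)·(-2.4) + (2.6)·(2.6) + (-4.4)·(-4.4) + (1.6)·(1.6)) / 4 = 41.2/4 = 10.3
  s[X_1,X_2] = ((2.6)·(-1) + (-2.4)·(-3) + (2.6)·(4) + (-4.4)·(2) + (1.6)·(-2)) / 4 = 3/4 = 0.75
  s[X_1,X_3] = ((2.6)·(-0.4) + (-2.4)·(0.6) + (2.6)·(-0.4) + (-4.4)·(-0.4) + (1.6)·(0.6)) / 4 = -0.8/4 = -0.2
  s[X_2,X_2] = ((-1)·(-1) + (-3)·(-3) + (4)·(4) + (2)·(2) + (-2)·(-2)) / 4 = 34/4 = 8.5
  s[X_2,X_3] = ((-1)·(-0.4) + (-3)·(0.6) + (4)·(-0.4) + (2)·(-0.4) + (-2)·(0.6)) / 4 = -5/4 = -1.25
  s[X_3,X_3] = ((-0.4)·(-0.4) + (0.6)·(0.6) + (-0.4)·(-0.4) + (-0.4)·(-0.4) + (0.6)·(0.6)) / 4 = 1.2/4 = 0.3
  Sample standard deviations s_i = √(s[i,i]):
  s(X_1) = √(10.3) = 3.2094
  s(X_2) = √(8.5) = 2.9155
  s(X_3) = √(0.3) = 0.5477

Step 3 — r_{ij} = s_{ij} / (s_i · s_j):
  r[X_1,X_1] = 1 (diagonal).
  r[X_1,X_2] = 0.75 / (3.2094 · 2.9155) = 0.75 / 9.3568 = 0.0802
  r[X_1,X_3] = -0.2 / (3.2094 · 0.5477) = -0.2 / 1.7578 = -0.1138
  r[X_2,X_2] = 1 (diagonal).
  r[X_2,X_3] = -1.25 / (2.9155 · 0.5477) = -1.25 / 1.5969 = -0.7828
  r[X_3,X_3] = 1 (diagonal).

R is symmetric with unit diagonal. Assembling:

R = [[1, 0.0802, -0.1138],
 [0.0802, 1, -0.7828],
 [-0.1138, -0.7828, 1]]


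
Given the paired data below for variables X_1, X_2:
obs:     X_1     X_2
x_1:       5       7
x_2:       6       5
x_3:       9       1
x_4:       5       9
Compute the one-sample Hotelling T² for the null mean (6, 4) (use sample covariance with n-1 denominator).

Step 1 — sample mean vector:
  mean(X_1) = (5 + 6 + 9 + 5) / 4 = 25/4 = 6.25
  mean(X_2) = (7 + 5 + 1 + 9) / 4 = 22/4 = 5.5
  x̄ = (6.25, 5.5),  deviation x̄ - mu_0 = (6.25, 5.5) - (6, 4) = (0.25, 1.5).

Step 2 — sample covariance matrix, S[i,j] = (1/(n-1)) · Σ_k (x_{k,i} - mean_i) · (x_{k,j} - mean_j), divisor n-1 = 3:
  S[X_1,X_1] = ((-1.25)·(-1.25) + (-0.25)·(-0.25) + (2.75)·(2.75) + (-1.25)·(-1.25)) / 3 = 10.75/3 = 3.5833
  S[X_1,X_2] = ((-1.25)·(1.5) + (-0.25)·(-0.5) + (2.75)·(-4.5) + (-1.25)·(3.5)) / 3 = -18.5/3 = -6.1667
  S[X_2,X_2] = ((1.5)·(1.5) + (-0.5)·(-0.5) + (-4.5)·(-4.5) + (3.5)·(3.5)) / 3 = 35/3 = 11.6667
  S = [[3.5833, -6.1667],
 [-6.1667, 11.6667]].

Step 3 — invert S. det(S) = 3.5833·11.6667 - (-6.1667)² = 3.7778.
  S^{-1} = (1/det) · [[d, -b], [-b, a]] = [[3.0882, 1.6324],
 [1.6324, 0.9485]].

Step 4 — quadratic form (x̄ - mu_0)^T · S^{-1} · (x̄ - mu_0):
  S^{-1} · (x̄ - mu_0) = (3.2206, 1.8309),
  (x̄ - mu_0)^T · [...] = (0.25)·(3.2206) + (1.5)·(1.8309) = 3.5515.

Step 5 — scale by n: T² = 4 · 3.5515 = 14.2059.

T² ≈ 14.2059


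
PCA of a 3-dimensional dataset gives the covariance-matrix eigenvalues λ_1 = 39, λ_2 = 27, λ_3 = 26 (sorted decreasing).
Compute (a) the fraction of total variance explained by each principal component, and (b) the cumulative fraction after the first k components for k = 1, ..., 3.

Step 1 — total variance = trace(Sigma) = Σ λ_i = 39 + 27 + 26 = 92.

Step 2 — fraction explained by component i = λ_i / Σ λ:
  PC1: 39/92 = 0.4239
  PC2: 27/92 = 0.2935
  PC3: 26/92 = 0.2826

Step 3 — cumulative fraction after k components = (λ_1 + ... + λ_k) / Σ λ:
  k = 1: 39/92 = 0.4239
  k = 2: (39 + 27)/92 = 66/92 = 0.7174
  k = 3: (39 + 27 + 26)/92 = 92/92 = 1

Summary (fraction, with percent):

explained: PC1 0.4239 (42.39%), PC2 0.2935 (29.35%), PC3 0.2826 (28.26%);  cumulative: 0.4239, 0.7174, 1


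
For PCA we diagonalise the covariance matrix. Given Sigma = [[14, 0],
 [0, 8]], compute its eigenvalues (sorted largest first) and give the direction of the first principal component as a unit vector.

Step 1 — characteristic polynomial of 2×2 Sigma:
  det(Sigma - λI) = λ² - trace · λ + det = 0.
  trace = 14 + 8 = 22, det = 14·8 - (0)² = 112.
Step 2 — discriminant:
  Δ = trace² - 4·det = 484 - 448 = 36.
Step 3 — eigenvalues:
  λ = (trace ± √Δ)/2 = (22 ± 6)/2,
  λ_1 = 14,  λ_2 = 8.

Step 4 — unit eigenvector for λ_1: Sigma is diagonal, so its eigenvectors are the coordinate axes. λ_1 = 14 is the diagonal entry on the first coordinate axis, hence
  v_1 = (1, 0) (||v_1|| = 1).

λ_1 = 14,  λ_2 = 8;  v_1 ≈ (1, 0)


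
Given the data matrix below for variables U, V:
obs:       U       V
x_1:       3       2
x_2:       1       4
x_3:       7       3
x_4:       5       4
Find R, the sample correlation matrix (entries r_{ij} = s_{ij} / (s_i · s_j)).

Step 1 — column means:
  mean(U) = (3 + 1 + 7 + 5) / 4 = 16/4 = 4
  mean(V) = (2 + 4 + 3 + 4) / 4 = 13/4 = 3.25

Step 2 — sample variances and covariances s[i,j] = (1/(n-1)) · Σ_k (x_{k,i} - mean_i) · (x_{k,j} - mean_j), with n-1 = 3:
  s[U,U] = ((-1)·(-1) + (-3)·(-3) + (3)·(3) + (1)·(1)) / 3 = 20/3 = 6.6667
  s[U,V] = ((-1)·(-1.25) + (-3)·(0.75) + (3)·(-0.25) + (1)·(0.75)) / 3 = -1/3 = -0.3333
  s[V,V] = ((-1.25)·(-1.25) + (0.75)·(0.75) + (-0.25)·(-0.25) + (0.75)·(0.75)) / 3 = 2.75/3 = 0.9167
  Sample standard deviations s_i = √(s[i,i]):
  s(U) = √(6.6667) = 2.582
  s(V) = √(0.9167) = 0.9574

Step 3 — r_{ij} = s_{ij} / (s_i · s_j):
  r[U,U] = 1 (diagonal).
  r[U,V] = -0.3333 / (2.582 · 0.9574) = -0.3333 / 2.4721 = -0.1348
  r[V,V] = 1 (diagonal).

R is symmetric with unit diagonal. Assembling:

R = [[1, -0.1348],
 [-0.1348, 1]]


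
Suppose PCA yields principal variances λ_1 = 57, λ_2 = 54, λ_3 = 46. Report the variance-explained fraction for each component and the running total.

Step 1 — total variance = trace(Sigma) = Σ λ_i = 57 + 54 + 46 = 157.

Step 2 — fraction explained by component i = λ_i / Σ λ:
  PC1: 57/157 = 0.3631
  PC2: 54/157 = 0.3439
  PC3: 46/157 = 0.293

Step 3 — cumulative fraction after k components = (λ_1 + ... + λ_k) / Σ λ:
  k = 1: 57/157 = 0.3631
  k = 2: (57 + 54)/157 = 111/157 = 0.707
  k = 3: (57 + 54 + 46)/157 = 157/157 = 1

Summary (fraction, with percent):

explained: PC1 0.3631 (36.31%), PC2 0.3439 (34.39%), PC3 0.293 (29.3%);  cumulative: 0.3631, 0.707, 1


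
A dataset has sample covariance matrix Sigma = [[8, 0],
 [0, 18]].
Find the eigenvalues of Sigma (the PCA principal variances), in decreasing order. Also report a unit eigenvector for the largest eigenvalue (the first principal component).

Step 1 — characteristic polynomial of 2×2 Sigma:
  det(Sigma - λI) = λ² - trace · λ + det = 0.
  trace = 8 + 18 = 26, det = 8·18 - (0)² = 144.
Step 2 — discriminant:
  Δ = trace² - 4·det = 676 - 576 = 100.
Step 3 — eigenvalues:
  λ = (trace ± √Δ)/2 = (26 ± 10)/2,
  λ_1 = 18,  λ_2 = 8.

Step 4 — unit eigenvector for λ_1: Sigma is diagonal, so its eigenvectors are the coordinate axes. λ_1 = 18 is the diagonal entry on the second coordinate axis, hence
  v_1 = (0, 1) (||v_1|| = 1).

λ_1 = 18,  λ_2 = 8;  v_1 ≈ (0, 1)


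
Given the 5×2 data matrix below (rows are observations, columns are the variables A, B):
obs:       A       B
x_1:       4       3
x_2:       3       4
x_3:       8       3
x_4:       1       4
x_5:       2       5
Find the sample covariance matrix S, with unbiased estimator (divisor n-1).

Step 1 — column means:
  mean(A) = (4 + 3 + 8 + 1 + 2) / 5 = 18/5 = 3.6
  mean(B) = (3 + 4 + 3 + 4 + 5) / 5 = 19/5 = 3.8

Step 2 — sample covariance S[i,j] = (1/(n-1)) · Σ_k (x_{k,i} - mean_i) · (x_{k,j} - mean_j), with n-1 = 4.
  S[A,A] = ((0.4)·(0.4) + (-0.6)·(-0.6) + (4.4)·(4.4) + (-2.6)·(-2.6) + (-1.6)·(-1.6)) / 4 = 29.2/4 = 7.3
  S[A,B] = ((0.4)·(-0.8) + (-0.6)·(0.2) + (4.4)·(-0.8) + (-2.6)·(0.2) + (-1.6)·(1.2)) / 4 = -6.4/4 = -1.6
  S[B,B] = ((-0.8)·(-0.8) + (0.2)·(0.2) + (-0.8)·(-0.8) + (0.2)·(0.2) + (1.2)·(1.2)) / 4 = 2.8/4 = 0.7

S is symmetric (S[j,i] = S[i,j]). Assembling:

S = [[7.3, -1.6],
 [-1.6, 0.7]]


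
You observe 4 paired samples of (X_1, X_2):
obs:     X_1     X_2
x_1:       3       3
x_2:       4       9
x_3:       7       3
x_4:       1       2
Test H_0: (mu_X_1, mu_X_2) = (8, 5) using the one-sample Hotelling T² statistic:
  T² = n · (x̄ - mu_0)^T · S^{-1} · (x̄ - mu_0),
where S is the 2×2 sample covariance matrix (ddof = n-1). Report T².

Step 1 — sample mean vector:
  mean(X_1) = (3 + 4 + 7 + 1) / 4 = 15/4 = 3.75
  mean(X_2) = (3 + 9 + 3 + 2) / 4 = 17/4 = 4.25
  x̄ = (3.75, 4.25),  deviation x̄ - mu_0 = (3.75, 4.25) - (8, 5) = (-4.25, -0.75).

Step 2 — sample covariance matrix, S[i,j] = (1/(n-1)) · Σ_k (x_{k,i} - mean_i) · (x_{k,j} - mean_j), divisor n-1 = 3:
  S[X_1,X_1] = ((-0.75)·(-0.75) + (0.25)·(0.25) + (3.25)·(3.25) + (-2.75)·(-2.75)) / 3 = 18.75/3 = 6.25
  S[X_1,X_2] = ((-0.75)·(-1.25) + (0.25)·(4.75) + (3.25)·(-1.25) + (-2.75)·(-2.25)) / 3 = 4.25/3 = 1.4167
  S[X_2,X_2] = ((-1.25)·(-1.25) + (4.75)·(4.75) + (-1.25)·(-1.25) + (-2.25)·(-2.25)) / 3 = 30.75/3 = 10.25
  S = [[6.25, 1.4167],
 [1.4167, 10.25]].

Step 3 — invert S. det(S) = 6.25·10.25 - (1.4167)² = 62.0556.
  S^{-1} = (1/det) · [[d, -b], [-b, a]] = [[0.1652, -0.0228],
 [-0.0228, 0.1007]].

Step 4 — quadratic form (x̄ - mu_0)^T · S^{-1} · (x̄ - mu_0):
  S^{-1} · (x̄ - mu_0) = (-0.6849, 0.0215),
  (x̄ - mu_0)^T · [...] = (-4.25)·(-0.6849) + (-0.75)·(0.0215) = 2.8946.

Step 5 — scale by n: T² = 4 · 2.8946 = 11.5783.

T² ≈ 11.5783


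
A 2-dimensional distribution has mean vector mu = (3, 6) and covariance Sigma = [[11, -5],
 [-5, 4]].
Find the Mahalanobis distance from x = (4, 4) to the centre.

Step 1 — centre the observation: (x - mu) = (1, -2).

Step 2 — invert Sigma. det(Sigma) = 11·4 - (-5)² = 19.
  Sigma^{-1} = (1/det) · [[d, -b], [-b, a]] = [[0.2105, 0.2632],
 [0.2632, 0.5789]].

Step 3 — form the quadratic (x - mu)^T · Sigma^{-1} · (x - mu):
  Sigma^{-1} · (x - mu) = (-0.3158, -0.8947).
  (x - mu)^T · [Sigma^{-1} · (x - mu)] = (1)·(-0.3158) + (-2)·(-0.8947) = 1.4737.

Step 4 — take square root: d = √(1.4737) ≈ 1.214.

d(x, mu) = √(1.4737) ≈ 1.214


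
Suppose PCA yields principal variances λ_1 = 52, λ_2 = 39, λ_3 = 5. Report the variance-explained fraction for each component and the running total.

Step 1 — total variance = trace(Sigma) = Σ λ_i = 52 + 39 + 5 = 96.

Step 2 — fraction explained by component i = λ_i / Σ λ:
  PC1: 52/96 = 0.5417
  PC2: 39/96 = 0.4062
  PC3: 5/96 = 0.0521

Step 3 — cumulative fraction after k components = (λ_1 + ... + λ_k) / Σ λ:
  k = 1: 52/96 = 0.5417
  k = 2: (52 + 39)/96 = 91/96 = 0.9479
  k = 3: (52 + 39 + 5)/96 = 96/96 = 1

Summary (fraction, with percent):

explained: PC1 0.5417 (54.17%), PC2 0.4062 (40.62%), PC3 0.0521 (5.21%);  cumulative: 0.5417, 0.9479, 1


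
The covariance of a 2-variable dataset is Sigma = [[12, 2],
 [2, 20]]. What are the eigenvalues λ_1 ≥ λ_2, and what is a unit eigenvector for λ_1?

Step 1 — characteristic polynomial of 2×2 Sigma:
  det(Sigma - λI) = λ² - trace · λ + det = 0.
  trace = 12 + 20 = 32, det = 12·20 - (2)² = 236.
Step 2 — discriminant:
  Δ = trace² - 4·det = 1024 - 944 = 80.
Step 3 — eigenvalues:
  λ = (trace ± √Δ)/2 = (32 ± 8.9443)/2,
  λ_1 = 20.4721,  λ_2 = 11.5279.

Step 4 — unit eigenvector for λ_1: solve (Sigma - λ_1 I)v = 0. First row:
  (12 - 20.4721)·v_x + (2)·v_y = 0, i.e. (-8.4721)·v_x + (2)·v_y = 0,
  so v ∝ (b, λ_1 - a) = (2, 8.4721) = u.
  ||u|| = √((2)² + (8.4721)²) = √(75.7771) ≈ 8.705,
  v_1 = u/||u|| ≈ (0.2298, 0.9732) (||v_1|| = 1).

λ_1 = 20.4721,  λ_2 = 11.5279;  v_1 ≈ (0.2298, 0.9732)
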